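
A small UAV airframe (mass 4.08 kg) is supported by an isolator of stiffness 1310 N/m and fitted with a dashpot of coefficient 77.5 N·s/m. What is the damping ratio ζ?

ω_n = √(k/m) = √(1310/4.08) = 17.92 rad/s.
Critical damping c_c = 2√(k·m) = 2√(1310 × 4.08) = 146.2 N·s/m, so ζ = c/c_c = 77.5/146.2 = 0.5300.

0.530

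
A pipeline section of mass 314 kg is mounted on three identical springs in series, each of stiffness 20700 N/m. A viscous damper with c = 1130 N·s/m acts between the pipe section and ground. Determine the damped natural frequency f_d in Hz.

Series springs: 1/k_eq = 3/20700, so k_eq = 20700/3 = 6900 N/m.
ω_n = √(k_eq/m) = √(6900/314) = 4.688 rad/s.
Critical damping c_c = 2√(k_eq·m) = 2√(6900 × 314) = 2944 N·s/m, so ζ = c/c_c = 1130/2944 = 0.3838.
ω_d = ω_n√(1 − ζ²) = 4.688 × √(1 − 0.147) = 4.329 rad/s.
f_d = ω_d/(2π) = 0.6889 Hz.

0.689 Hz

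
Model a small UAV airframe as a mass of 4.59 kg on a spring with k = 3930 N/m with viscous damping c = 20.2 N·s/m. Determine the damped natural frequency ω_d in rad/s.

29.2 rad/s

ω_n = √(k/m) = √(3930/4.59) = 29.26 rad/s.
Critical damping c_c = 2√(k·m) = 2√(3930 × 4.59) = 268.6 N·s/m, so ζ = c/c_c = 20.2/268.6 = 0.07520.
ω_d = ω_n√(1 − ζ²) = 29.26 × √(1 − 0.00566) = 29.18 rad/s.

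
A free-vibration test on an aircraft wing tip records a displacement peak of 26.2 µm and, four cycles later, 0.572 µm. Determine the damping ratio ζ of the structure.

Logarithmic decrement δ = (1/n)·ln(x₀/x_n) = (1/4)·ln(26.2/0.572) = (1/4)·ln(45.80) = 0.9561.
ζ = δ/√(4π² + δ²) = 0.9561/√(39.48 + 0.914) = 0.9561/6.356 = 0.1504.

0.150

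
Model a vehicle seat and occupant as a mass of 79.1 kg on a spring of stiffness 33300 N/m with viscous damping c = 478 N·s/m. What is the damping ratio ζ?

ω_n = √(k/m) = √(33300/79.1) = 20.52 rad/s.
Critical damping c_c = 2√(k·m) = 2√(33300 × 79.1) = 3246 N·s/m, so ζ = c/c_c = 478/3246 = 0.1473.

0.147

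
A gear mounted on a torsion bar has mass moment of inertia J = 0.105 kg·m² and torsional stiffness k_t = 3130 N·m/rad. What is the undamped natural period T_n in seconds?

0.0364 s

ω_n = √(k_t/J) = √(3130/0.105) = √29810 = 172.7 rad/s.
T_n = 2π/ω_n = 6.283/172.7 = 0.03639 s.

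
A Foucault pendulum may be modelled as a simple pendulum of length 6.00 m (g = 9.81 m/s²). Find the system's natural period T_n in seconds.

4.91 s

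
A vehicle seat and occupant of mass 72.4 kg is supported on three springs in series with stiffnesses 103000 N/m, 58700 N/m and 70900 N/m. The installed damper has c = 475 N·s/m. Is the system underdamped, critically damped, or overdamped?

underdamped

Series springs: 1/k_eq = 1/103000 + 1/58700 + 1/70900 = 4.085×10^-5, so k_eq = 24480 N/m.
c_c = 2√(k_eq·m) = 2663 N·s/m; ζ = c/c_c = 475/2663 = 0.178.
Since ζ < 1 the system is underdamped.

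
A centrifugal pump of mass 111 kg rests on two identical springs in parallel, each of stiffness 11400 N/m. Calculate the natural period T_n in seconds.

Parallel springs add: k_eq = 2 × 11400 = 22800 N/m.
ω_n = √(k_eq/m) = √(22800/111) = √205.4 = 14.33 rad/s.
T_n = 2π/ω_n = 6.283/14.33 = 0.4384 s.

0.438 s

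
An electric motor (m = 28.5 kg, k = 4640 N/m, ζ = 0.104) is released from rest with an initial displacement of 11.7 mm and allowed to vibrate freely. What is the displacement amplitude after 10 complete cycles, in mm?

Logarithmic decrement δ = 2πζ/√(1 − ζ²) = 2π × 0.1040/√(1 − 0.0108) = 0.6570.
After n cycles, x_n/x₀ = e^(−nδ), so x_10 = 11.7 × e^(−10 × 0.6570) = 11.7 × 0.001402 = 0.01640 mm.

0.0164 mm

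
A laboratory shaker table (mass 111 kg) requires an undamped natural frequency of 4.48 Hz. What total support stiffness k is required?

ω_n = 2πf_n = 2π × 4.48 = 28.15 rad/s.
k = m·ω_n² = 111 × 28.15² = 111 × 792.3 = 87950 N/m.

88000 N/m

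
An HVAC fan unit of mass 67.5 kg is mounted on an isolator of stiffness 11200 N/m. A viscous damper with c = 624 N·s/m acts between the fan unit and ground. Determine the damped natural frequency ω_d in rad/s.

12.0 rad/s

ω_n = √(k/m) = √(11200/67.5) = 12.88 rad/s.
Critical damping c_c = 2√(k·m) = 2√(11200 × 67.5) = 1739 N·s/m, so ζ = c/c_c = 624/1739 = 0.3588.
ω_d = ω_n√(1 − ζ²) = 12.88 × √(1 − 0.129) = 12.02 rad/s.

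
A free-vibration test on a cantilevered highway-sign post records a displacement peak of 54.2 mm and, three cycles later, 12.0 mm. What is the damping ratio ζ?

0.0797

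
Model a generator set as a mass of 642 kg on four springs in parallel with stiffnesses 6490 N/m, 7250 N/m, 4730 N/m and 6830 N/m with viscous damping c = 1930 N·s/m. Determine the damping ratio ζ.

Parallel springs add: k_eq = 6490 + 7250 + 4730 + 6830 = 25300 N/m.
ω_n = √(k_eq/m) = √(25300/642) = 6.278 rad/s.
Critical damping c_c = 2√(k_eq·m) = 2√(25300 × 642) = 8060 N·s/m, so ζ = c/c_c = 1930/8060 = 0.2394.

0.239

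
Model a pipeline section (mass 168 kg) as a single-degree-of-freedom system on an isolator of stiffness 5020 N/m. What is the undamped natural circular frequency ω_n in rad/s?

ω_n = √(k/m) = √(5020/168) = √29.88 = 5.466 rad/s.

5.47 rad/s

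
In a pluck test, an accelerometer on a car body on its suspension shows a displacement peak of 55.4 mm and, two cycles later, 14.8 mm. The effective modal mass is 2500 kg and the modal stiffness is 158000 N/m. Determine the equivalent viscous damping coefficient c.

4150 N·s/m

Logarithmic decrement δ = (1/n)·ln(x₀/x_n) = (1/2)·ln(55.4/14.8) = (1/2)·ln(3.743) = 0.6600.
ζ = δ/√(4π² + δ²) = 0.6600/√(39.48 + 0.436) = 0.6600/6.318 = 0.1045.
c = ζ · 2√(km) = 0.1045 × 2√(158000 × 2500) = 0.1045 × 39750 = 4152 N·s/m.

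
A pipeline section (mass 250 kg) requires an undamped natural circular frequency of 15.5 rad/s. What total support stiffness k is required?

k = m·ω_n² = 250 × 15.50² = 250 × 240.2 = 60060 N/m.

60100 N/m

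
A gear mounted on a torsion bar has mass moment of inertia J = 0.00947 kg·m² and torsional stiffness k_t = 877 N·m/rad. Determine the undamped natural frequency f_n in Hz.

48.4 Hz

ω_n = √(k_t/J) = √(877/0.00947) = √92610 = 304.3 rad/s.
f_n = ω_n/(2π) = 304.3/6.283 = 48.43 Hz.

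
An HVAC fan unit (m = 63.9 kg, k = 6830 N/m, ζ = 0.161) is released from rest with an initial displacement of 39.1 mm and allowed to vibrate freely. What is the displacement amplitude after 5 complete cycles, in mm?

Logarithmic decrement δ = 2πζ/√(1 − ζ²) = 2π × 0.1610/√(1 − 0.0259) = 1.025.
After n cycles, x_n/x₀ = e^(−nδ), so x_5 = 39.1 × e^(−5 × 1.025) = 39.1 × 0.005947 = 0.2325 mm.

0.233 mm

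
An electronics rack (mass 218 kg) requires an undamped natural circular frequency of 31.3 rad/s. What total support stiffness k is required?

214000 N/m

k = m·ω_n² = 218 × 31.30² = 218 × 979.7 = 213600 N/m.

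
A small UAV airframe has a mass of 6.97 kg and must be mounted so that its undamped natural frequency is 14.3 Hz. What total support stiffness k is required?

ω_n = 2πf_n = 2π × 14.3 = 89.85 rad/s.
k = m·ω_n² = 6.97 × 89.85² = 6.97 × 8073 = 56270 N/m.

56300 N/m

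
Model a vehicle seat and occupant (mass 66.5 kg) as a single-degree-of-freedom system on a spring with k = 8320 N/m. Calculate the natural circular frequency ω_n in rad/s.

ω_n = √(k/m) = √(8320/66.5) = √125.1 = 11.19 rad/s.

11.2 rad/s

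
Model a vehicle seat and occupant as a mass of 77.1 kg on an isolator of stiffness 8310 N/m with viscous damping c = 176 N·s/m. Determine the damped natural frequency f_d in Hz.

1.64 Hz

ω_n = √(k/m) = √(8310/77.1) = 10.38 rad/s.
Critical damping c_c = 2√(k·m) = 2√(8310 × 77.1) = 1601 N·s/m, so ζ = c/c_c = 176/1601 = 0.1099.
ω_d = ω_n√(1 − ζ²) = 10.38 × √(1 − 0.0121) = 10.32 rad/s.
f_d = ω_d/(2π) = 1.642 Hz.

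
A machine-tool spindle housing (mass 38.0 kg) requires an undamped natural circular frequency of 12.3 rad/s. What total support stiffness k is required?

k = m·ω_n² = 38.0 × 12.30² = 38.0 × 151.3 = 5749 N/m.

5750 N/m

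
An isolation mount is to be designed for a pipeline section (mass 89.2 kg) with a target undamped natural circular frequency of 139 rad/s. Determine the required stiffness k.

k = m·ω_n² = 89.2 × 139.0² = 89.2 × 19320 = 1723000 N/m.

1720000 N/m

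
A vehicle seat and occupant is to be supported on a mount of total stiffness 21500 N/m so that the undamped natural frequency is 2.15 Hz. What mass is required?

118 kg

ω_n = 2πf_n = 2π × 2.15 = 13.51 rad/s.
m = k/ω_n² = 21500/13.51² = 21500/182.5 = 117.8 kg.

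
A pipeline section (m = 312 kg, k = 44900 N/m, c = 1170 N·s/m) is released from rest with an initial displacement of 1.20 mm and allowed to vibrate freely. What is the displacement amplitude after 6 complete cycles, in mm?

0.00308 mm

ζ = c/(2√(km)) = 1170/(2√(44900 × 312)) = 1170/7486 = 0.1563.
Logarithmic decrement δ = 2πζ/√(1 − ζ²) = 2π × 0.1563/√(1 − 0.0244) = 0.9943.
After n cycles, x_n/x₀ = e^(−nδ), so x_6 = 1.20 × e^(−6 × 0.9943) = 1.20 × 0.002565 = 0.003078 mm.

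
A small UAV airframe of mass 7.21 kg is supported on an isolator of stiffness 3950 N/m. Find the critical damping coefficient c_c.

338 N·s/m

c_c = 2√(k·m) = 2√(3950 × 7.21) = 2 × 168.8 = 337.5 N·s/m.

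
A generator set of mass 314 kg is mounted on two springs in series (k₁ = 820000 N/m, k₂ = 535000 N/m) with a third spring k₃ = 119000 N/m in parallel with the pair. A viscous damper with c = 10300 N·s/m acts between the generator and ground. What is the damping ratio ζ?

Series pair: k_s = k₁k₂/(k₁+k₂) = (820000)(535000)/(820000 + 535000) = 323800 N/m. In parallel with k₃: k_eq = 323800 + 119000 = 442800 N/m.
ω_n = √(k_eq/m) = √(442800/314) = 37.55 rad/s.
Critical damping c_c = 2√(k_eq·m) = 2√(442800 × 314) = 23580 N·s/m, so ζ = c/c_c = 10300/23580 = 0.4368.

0.437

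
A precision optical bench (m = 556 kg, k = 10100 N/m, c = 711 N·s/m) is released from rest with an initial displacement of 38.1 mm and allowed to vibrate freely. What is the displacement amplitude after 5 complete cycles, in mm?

ζ = c/(2√(km)) = 711/(2√(10100 × 556)) = 711/4739 = 0.1500.
Logarithmic decrement δ = 2πζ/√(1 − ζ²) = 2π × 0.1500/√(1 − 0.0225) = 0.9534.
After n cycles, x_n/x₀ = e^(−nδ), so x_5 = 38.1 × e^(−5 × 0.9534) = 38.1 × 0.008507 = 0.3241 mm.

0.324 mm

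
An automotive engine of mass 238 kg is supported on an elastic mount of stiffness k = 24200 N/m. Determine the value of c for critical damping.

4800 N·s/m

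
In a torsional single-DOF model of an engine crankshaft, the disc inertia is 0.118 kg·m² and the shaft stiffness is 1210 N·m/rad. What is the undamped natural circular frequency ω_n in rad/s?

101 rad/s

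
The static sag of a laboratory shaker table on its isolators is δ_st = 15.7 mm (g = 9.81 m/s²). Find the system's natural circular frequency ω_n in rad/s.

25.0 rad/s

ω_n = √(g/δ_st) = √(9.81/0.0157) = √624.8 = 25.00 rad/s.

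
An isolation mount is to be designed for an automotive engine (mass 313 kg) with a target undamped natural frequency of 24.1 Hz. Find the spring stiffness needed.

ω_n = 2πf_n = 2π × 24.1 = 151.4 rad/s.
k = m·ω_n² = 313 × 151.4² = 313 × 22930 = 7177000 N/m.

7180000 N/m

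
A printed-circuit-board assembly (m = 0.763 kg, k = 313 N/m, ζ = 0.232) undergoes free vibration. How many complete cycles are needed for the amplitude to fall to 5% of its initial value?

2 cycles

Logarithmic decrement δ = 2πζ/√(1 − ζ²) = 2π × 0.2320/√(1 − 0.0538) = 1.499.
x_n/x₀ = e^(−nδ) ≤ 0.05; take ln: n ≥ ln(1/0.05)/δ = 2.996/1.499 = 1.999.
So 2 complete cycles are required.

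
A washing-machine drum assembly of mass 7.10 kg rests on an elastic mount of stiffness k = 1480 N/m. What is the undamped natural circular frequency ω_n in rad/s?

ω_n = √(k/m) = √(1480/7.10) = √208.5 = 14.44 rad/s.

14.4 rad/s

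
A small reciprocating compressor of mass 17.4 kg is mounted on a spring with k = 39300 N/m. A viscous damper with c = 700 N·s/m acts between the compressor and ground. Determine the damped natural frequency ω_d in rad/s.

ω_n = √(k/m) = √(39300/17.4) = 47.52 rad/s.
Critical damping c_c = 2√(k·m) = 2√(39300 × 17.4) = 1654 N·s/m, so ζ = c/c_c = 700/1654 = 0.4233.
ω_d = ω_n√(1 − ζ²) = 47.52 × √(1 − 0.179) = 43.06 rad/s.

43.1 rad/s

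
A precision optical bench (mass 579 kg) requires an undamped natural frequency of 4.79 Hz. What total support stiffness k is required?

524000 N/m

ω_n = 2πf_n = 2π × 4.79 = 30.10 rad/s.
k = m·ω_n² = 579 × 30.10² = 579 × 905.8 = 524500 N/m.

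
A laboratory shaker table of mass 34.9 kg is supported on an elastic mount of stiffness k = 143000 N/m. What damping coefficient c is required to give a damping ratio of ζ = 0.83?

c_c = 2√(k·m) = 2√(143000 × 34.9) = 4468 N·s/m.
c = ζ·c_c = 0.83 × 4468 = 3708 N·s/m.

3710 N·s/m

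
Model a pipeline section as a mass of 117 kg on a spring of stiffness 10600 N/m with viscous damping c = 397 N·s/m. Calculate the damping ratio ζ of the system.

0.178

ω_n = √(k/m) = √(10600/117) = 9.518 rad/s.
Critical damping c_c = 2√(k·m) = 2√(10600 × 117) = 2227 N·s/m, so ζ = c/c_c = 397/2227 = 0.1782.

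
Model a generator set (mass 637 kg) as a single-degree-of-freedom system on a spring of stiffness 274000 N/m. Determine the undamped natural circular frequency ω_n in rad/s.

ω_n = √(k/m) = √(274000/637) = √430.1 = 20.74 rad/s.

20.7 rad/s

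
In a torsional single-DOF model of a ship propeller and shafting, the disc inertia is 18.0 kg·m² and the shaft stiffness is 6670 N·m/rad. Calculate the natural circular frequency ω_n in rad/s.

19.2 rad/s

ω_n = √(k_t/J) = √(6670/18.0) = √370.6 = 19.25 rad/s.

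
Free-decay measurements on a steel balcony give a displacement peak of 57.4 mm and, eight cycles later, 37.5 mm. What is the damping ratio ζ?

Logarithmic decrement δ = (1/n)·ln(x₀/x_n) = (1/8)·ln(57.4/37.5) = (1/8)·ln(1.531) = 0.05321.
ζ = δ/√(4π² + δ²) = 0.05321/√(39.48 + 0.00283) = 0.05321/6.283 = 0.008469.

0.00847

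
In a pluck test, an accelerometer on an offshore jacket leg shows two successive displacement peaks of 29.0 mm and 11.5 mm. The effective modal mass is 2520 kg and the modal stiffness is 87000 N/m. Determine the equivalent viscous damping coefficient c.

Logarithmic decrement δ = (1/n)·ln(x₀/x_n) = (1/1)·ln(29.0/11.5) = (1/1)·ln(2.522) = 0.9249.
ζ = δ/√(4π² + δ²) = 0.9249/√(39.48 + 0.856) = 0.9249/6.351 = 0.1456.
c = ζ · 2√(km) = 0.1456 × 2√(87000 × 2520) = 0.1456 × 29610 = 4313 N·s/m.

4310 N·s/m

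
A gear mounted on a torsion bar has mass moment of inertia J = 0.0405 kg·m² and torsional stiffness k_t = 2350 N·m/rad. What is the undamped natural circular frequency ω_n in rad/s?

241 rad/s

ω_n = √(k_t/J) = √(2350/0.0405) = √58020 = 240.9 rad/s.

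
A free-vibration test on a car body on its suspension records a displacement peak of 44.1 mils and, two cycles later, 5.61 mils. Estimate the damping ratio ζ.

Logarithmic decrement δ = (1/n)·ln(x₀/x_n) = (1/2)·ln(44.1/5.61) = (1/2)·ln(7.861) = 1.031.
ζ = δ/√(4π² + δ²) = 1.031/√(39.48 + 1.06) = 1.031/6.367 = 0.1619.

0.162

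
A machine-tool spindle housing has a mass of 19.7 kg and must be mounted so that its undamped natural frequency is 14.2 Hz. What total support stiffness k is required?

157000 N/m

ω_n = 2πf_n = 2π × 14.2 = 89.22 rad/s.
k = m·ω_n² = 19.7 × 89.22² = 19.7 × 7960 = 156800 N/m.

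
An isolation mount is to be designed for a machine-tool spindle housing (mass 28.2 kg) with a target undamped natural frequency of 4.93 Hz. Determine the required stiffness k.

27100 N/m

ω_n = 2πf_n = 2π × 4.93 = 30.98 rad/s.
k = m·ω_n² = 28.2 × 30.98² = 28.2 × 959.5 = 27060 N/m.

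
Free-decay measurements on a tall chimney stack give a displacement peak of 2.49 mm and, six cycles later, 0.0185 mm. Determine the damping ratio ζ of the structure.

Logarithmic decrement δ = (1/n)·ln(x₀/x_n) = (1/6)·ln(2.49/0.0185) = (1/6)·ln(134.6) = 0.8170.
ζ = δ/√(4π² + δ²) = 0.8170/√(39.48 + 0.668) = 0.8170/6.336 = 0.1290.

0.129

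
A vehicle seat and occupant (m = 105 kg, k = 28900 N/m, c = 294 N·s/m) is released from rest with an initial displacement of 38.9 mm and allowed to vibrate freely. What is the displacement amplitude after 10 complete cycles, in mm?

0.190 mm

ζ = c/(2√(km)) = 294/(2√(28900 × 105)) = 294/3484 = 0.08439.
Logarithmic decrement δ = 2πζ/√(1 − ζ²) = 2π × 0.08439/√(1 − 0.00712) = 0.5321.
After n cycles, x_n/x₀ = e^(−nδ), so x_10 = 38.9 × e^(−10 × 0.5321) = 38.9 × 0.004887 = 0.1901 mm.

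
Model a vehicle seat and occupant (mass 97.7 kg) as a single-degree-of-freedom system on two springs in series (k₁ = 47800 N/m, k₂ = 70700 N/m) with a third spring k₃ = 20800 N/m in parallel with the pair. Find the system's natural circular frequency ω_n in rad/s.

22.5 rad/s

Series pair: k_s = k₁k₂/(k₁+k₂) = (47800)(70700)/(47800 + 70700) = 28520 N/m. In parallel with k₃: k_eq = 28520 + 20800 = 49320 N/m.
ω_n = √(k_eq/m) = √(49320/97.7) = √504.8 = 22.47 rad/s.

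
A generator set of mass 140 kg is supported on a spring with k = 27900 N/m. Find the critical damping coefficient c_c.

c_c = 2√(k·m) = 2√(27900 × 140) = 2 × 1976 = 3953 N·s/m.

3950 N·s/m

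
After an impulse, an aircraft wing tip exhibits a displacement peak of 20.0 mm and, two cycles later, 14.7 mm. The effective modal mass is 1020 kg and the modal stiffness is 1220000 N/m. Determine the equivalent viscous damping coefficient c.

1730 N·s/m

Logarithmic decrement δ = (1/n)·ln(x₀/x_n) = (1/2)·ln(20.0/14.7) = (1/2)·ln(1.361) = 0.1539.
ζ = δ/√(4π² + δ²) = 0.1539/√(39.48 + 0.0237) = 0.1539/6.285 = 0.02449.
c = ζ · 2√(km) = 0.02449 × 2√(1220000 × 1020) = 0.02449 × 70550 = 1728 N·s/m.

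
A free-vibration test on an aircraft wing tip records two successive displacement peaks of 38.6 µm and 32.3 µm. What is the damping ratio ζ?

Logarithmic decrement δ = (1/n)·ln(x₀/x_n) = (1/1)·ln(38.6/32.3) = (1/1)·ln(1.195) = 0.1782.
ζ = δ/√(4π² + δ²) = 0.1782/√(39.48 + 0.0317) = 0.1782/6.286 = 0.02835.

0.0283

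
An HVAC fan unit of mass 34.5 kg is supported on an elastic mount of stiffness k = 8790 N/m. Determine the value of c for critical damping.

c_c = 2√(k·m) = 2√(8790 × 34.5) = 2 × 550.7 = 1101 N·s/m.

1100 N·s/m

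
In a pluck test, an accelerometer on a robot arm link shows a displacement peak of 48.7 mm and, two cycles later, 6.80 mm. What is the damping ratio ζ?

0.155

Logarithmic decrement δ = (1/n)·ln(x₀/x_n) = (1/2)·ln(48.7/6.80) = (1/2)·ln(7.162) = 0.9844.
ζ = δ/√(4π² + δ²) = 0.9844/√(39.48 + 0.969) = 0.9844/6.360 = 0.1548.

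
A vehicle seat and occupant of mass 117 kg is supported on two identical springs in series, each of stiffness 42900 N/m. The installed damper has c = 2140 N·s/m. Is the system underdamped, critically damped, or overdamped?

underdamped

Series springs: 1/k_eq = 2/42900, so k_eq = 42900/2 = 21450 N/m.
c_c = 2√(k_eq·m) = 3168 N·s/m; ζ = c/c_c = 2140/3168 = 0.675.
Since ζ < 1 the system is underdamped.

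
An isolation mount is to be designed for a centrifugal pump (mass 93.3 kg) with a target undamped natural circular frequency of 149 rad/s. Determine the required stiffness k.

2070000 N/m

k = m·ω_n² = 93.3 × 149.0² = 93.3 × 22200 = 2071000 N/m.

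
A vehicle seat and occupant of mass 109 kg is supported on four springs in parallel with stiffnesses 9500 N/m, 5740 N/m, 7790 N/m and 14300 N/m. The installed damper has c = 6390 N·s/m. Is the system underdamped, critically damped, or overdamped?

overdamped

Parallel springs add: k_eq = 9500 + 5740 + 7790 + 14300 = 37330 N/m.
c_c = 2√(k_eq·m) = 4034 N·s/m; ζ = c/c_c = 6390/4034 = 1.58.
Since ζ > 1 the system is overdamped.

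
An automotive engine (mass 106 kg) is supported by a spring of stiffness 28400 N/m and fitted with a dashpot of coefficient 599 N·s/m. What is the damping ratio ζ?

ω_n = √(k/m) = √(28400/106) = 16.37 rad/s.
Critical damping c_c = 2√(k·m) = 2√(28400 × 106) = 3470 N·s/m, so ζ = c/c_c = 599/3470 = 0.1726.

0.173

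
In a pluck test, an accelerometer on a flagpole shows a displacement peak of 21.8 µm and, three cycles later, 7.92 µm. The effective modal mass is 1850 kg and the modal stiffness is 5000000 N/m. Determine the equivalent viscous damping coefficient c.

Logarithmic decrement δ = (1/n)·ln(x₀/x_n) = (1/3)·ln(21.8/7.92) = (1/3)·ln(2.753) = 0.3375.
ζ = δ/√(4π² + δ²) = 0.3375/√(39.48 + 0.114) = 0.3375/6.292 = 0.05364.
c = ζ · 2√(km) = 0.05364 × 2√(5000000 × 1850) = 0.05364 × 192400 = 10320 N·s/m.

10300 N·s/m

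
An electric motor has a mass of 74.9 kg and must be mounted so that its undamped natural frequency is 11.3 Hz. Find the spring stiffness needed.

ω_n = 2πf_n = 2π × 11.3 = 71.00 rad/s.
k = m·ω_n² = 74.9 × 71.00² = 74.9 × 5041 = 377600 N/m.

378000 N/m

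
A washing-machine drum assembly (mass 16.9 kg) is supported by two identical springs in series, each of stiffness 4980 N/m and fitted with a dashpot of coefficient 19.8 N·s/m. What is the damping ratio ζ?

Series springs: 1/k_eq = 2/4980, so k_eq = 4980/2 = 2490 N/m.
ω_n = √(k_eq/m) = √(2490/16.9) = 12.14 rad/s.
Critical damping c_c = 2√(k_eq·m) = 2√(2490 × 16.9) = 410.3 N·s/m, so ζ = c/c_c = 19.8/410.3 = 0.04826.

0.0483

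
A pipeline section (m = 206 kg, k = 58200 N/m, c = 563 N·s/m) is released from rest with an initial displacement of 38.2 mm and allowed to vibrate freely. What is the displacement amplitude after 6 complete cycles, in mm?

ζ = c/(2√(km)) = 563/(2√(58200 × 206)) = 563/6925 = 0.08130.
Logarithmic decrement δ = 2πζ/√(1 − ζ²) = 2π × 0.08130/√(1 − 0.00661) = 0.5125.
After n cycles, x_n/x₀ = e^(−nδ), so x_6 = 38.2 × e^(−6 × 0.5125) = 38.2 × 0.04619 = 1.764 mm.

1.76 mm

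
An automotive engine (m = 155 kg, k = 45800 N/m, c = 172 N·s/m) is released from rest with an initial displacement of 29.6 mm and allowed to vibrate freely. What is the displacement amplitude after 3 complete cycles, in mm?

16.1 mm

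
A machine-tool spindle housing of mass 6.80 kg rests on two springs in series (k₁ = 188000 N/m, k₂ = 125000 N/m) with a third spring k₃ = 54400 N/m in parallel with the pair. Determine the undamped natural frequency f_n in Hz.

22.0 Hz

Series pair: k_s = k₁k₂/(k₁+k₂) = (188000)(125000)/(188000 + 125000) = 75080 N/m. In parallel with k₃: k_eq = 75080 + 54400 = 129500 N/m.
ω_n = √(k_eq/m) = √(129500/6.80) = √19040 = 138.0 rad/s.
f_n = ω_n/(2π) = 138.0/6.283 = 21.96 Hz.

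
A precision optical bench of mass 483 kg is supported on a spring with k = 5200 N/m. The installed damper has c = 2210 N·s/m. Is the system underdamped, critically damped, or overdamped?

c_c = 2√(k·m) = 3170 N·s/m; ζ = c/c_c = 2210/3170 = 0.697.
Since ζ < 1 the system is underdamped.

underdamped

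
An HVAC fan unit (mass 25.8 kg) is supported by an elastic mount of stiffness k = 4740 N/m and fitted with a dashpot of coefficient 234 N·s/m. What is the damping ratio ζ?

ω_n = √(k/m) = √(4740/25.8) = 13.55 rad/s.
Critical damping c_c = 2√(k·m) = 2√(4740 × 25.8) = 699.4 N·s/m, so ζ = c/c_c = 234/699.4 = 0.3346.

0.335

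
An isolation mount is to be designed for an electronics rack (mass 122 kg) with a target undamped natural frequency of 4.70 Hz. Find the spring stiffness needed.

ω_n = 2πf_n = 2π × 4.70 = 29.53 rad/s.
k = m·ω_n² = 122 × 29.53² = 122 × 872.1 = 106400 N/m.

106000 N/m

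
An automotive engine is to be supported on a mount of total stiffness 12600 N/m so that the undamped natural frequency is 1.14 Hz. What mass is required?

ω_n = 2πf_n = 2π × 1.14 = 7.163 rad/s.
m = k/ω_n² = 12600/7.163² = 12600/51.31 = 245.6 kg.

246 kg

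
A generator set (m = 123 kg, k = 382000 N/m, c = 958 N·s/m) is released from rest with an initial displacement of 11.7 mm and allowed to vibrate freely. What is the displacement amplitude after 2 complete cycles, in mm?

ζ = c/(2√(km)) = 958/(2√(382000 × 123)) = 958/13710 = 0.06988.
Logarithmic decrement δ = 2πζ/√(1 − ζ²) = 2π × 0.06988/√(1 − 0.00488) = 0.4401.
After n cycles, x_n/x₀ = e^(−nδ), so x_2 = 11.7 × e^(−2 × 0.4401) = 11.7 × 0.4147 = 4.852 mm.

4.85 mm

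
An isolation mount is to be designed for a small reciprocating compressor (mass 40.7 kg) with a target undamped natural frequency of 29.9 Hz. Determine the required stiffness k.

1440000 N/m

ω_n = 2πf_n = 2π × 29.9 = 187.9 rad/s.
k = m·ω_n² = 40.7 × 187.9² = 40.7 × 35290 = 1436000 N/m.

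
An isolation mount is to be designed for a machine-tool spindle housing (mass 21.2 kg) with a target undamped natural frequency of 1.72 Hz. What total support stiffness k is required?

ω_n = 2πf_n = 2π × 1.72 = 10.81 rad/s.
k = m·ω_n² = 21.2 × 10.81² = 21.2 × 116.8 = 2476 N/m.

2480 N/m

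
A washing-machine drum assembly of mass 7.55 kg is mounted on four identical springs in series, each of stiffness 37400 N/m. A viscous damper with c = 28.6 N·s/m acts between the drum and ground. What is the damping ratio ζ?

Series springs: 1/k_eq = 4/37400, so k_eq = 37400/4 = 9350 N/m.
ω_n = √(k_eq/m) = √(9350/7.55) = 35.19 rad/s.
Critical damping c_c = 2√(k_eq·m) = 2√(9350 × 7.55) = 531.4 N·s/m, so ζ = c/c_c = 28.6/531.4 = 0.05382.

0.0538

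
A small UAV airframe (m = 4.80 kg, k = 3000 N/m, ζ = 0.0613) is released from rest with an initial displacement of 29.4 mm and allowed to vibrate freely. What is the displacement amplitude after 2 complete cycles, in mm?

13.6 mm

Logarithmic decrement δ = 2πζ/√(1 − ζ²) = 2π × 0.06130/√(1 − 0.00376) = 0.3859.
After n cycles, x_n/x₀ = e^(−nδ), so x_2 = 29.4 × e^(−2 × 0.3859) = 29.4 × 0.4622 = 13.59 mm.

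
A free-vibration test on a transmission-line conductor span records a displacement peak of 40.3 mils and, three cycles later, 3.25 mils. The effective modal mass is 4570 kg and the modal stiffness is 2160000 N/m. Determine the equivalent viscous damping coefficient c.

26300 N·s/m

Logarithmic decrement δ = (1/n)·ln(x₀/x_n) = (1/3)·ln(40.3/3.25) = (1/3)·ln(12.40) = 0.8392.
ζ = δ/√(4π² + δ²) = 0.8392/√(39.48 + 0.704) = 0.8392/6.339 = 0.1324.
c = ζ · 2√(km) = 0.1324 × 2√(2160000 × 4570) = 0.1324 × 198700 = 26310 N·s/m.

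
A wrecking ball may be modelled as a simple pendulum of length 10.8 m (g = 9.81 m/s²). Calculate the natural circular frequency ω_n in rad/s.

0.953 rad/s

For a simple pendulum ω_n = √(g/L) = √(9.81/10.8) = √0.9083 = 0.9531 rad/s.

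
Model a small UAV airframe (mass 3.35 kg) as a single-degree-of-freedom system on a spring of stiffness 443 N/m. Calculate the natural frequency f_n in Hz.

ω_n = √(k/m) = √(443.0/3.35) = √132.2 = 11.50 rad/s.
f_n = ω_n/(2π) = 11.50/6.283 = 1.830 Hz.

1.83 Hz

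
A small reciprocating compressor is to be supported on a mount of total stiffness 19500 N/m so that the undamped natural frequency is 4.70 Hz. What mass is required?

22.4 kg

ω_n = 2πf_n = 2π × 4.70 = 29.53 rad/s.
m = k/ω_n² = 19500/29.53² = 19500/872.1 = 22.36 kg.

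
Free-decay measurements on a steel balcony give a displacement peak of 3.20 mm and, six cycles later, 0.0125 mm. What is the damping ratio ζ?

0.146

Logarithmic decrement δ = (1/n)·ln(x₀/x_n) = (1/6)·ln(3.20/0.0125) = (1/6)·ln(256.0) = 0.9242.
ζ = δ/√(4π² + δ²) = 0.9242/√(39.48 + 0.854) = 0.9242/6.351 = 0.1455.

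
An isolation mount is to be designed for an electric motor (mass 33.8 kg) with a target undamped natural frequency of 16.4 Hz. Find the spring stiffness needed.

359000 N/m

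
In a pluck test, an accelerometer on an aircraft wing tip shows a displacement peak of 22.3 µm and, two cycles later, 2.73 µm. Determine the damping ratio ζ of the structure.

Logarithmic decrement δ = (1/n)·ln(x₀/x_n) = (1/2)·ln(22.3/2.73) = (1/2)·ln(8.168) = 1.050.
ζ = δ/√(4π² + δ²) = 1.050/√(39.48 + 1.10) = 1.050/6.370 = 0.1648.

0.165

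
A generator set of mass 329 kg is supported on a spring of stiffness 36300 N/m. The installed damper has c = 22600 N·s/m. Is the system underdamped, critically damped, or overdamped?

c_c = 2√(k·m) = 6912 N·s/m; ζ = c/c_c = 22600/6912 = 3.27.
Since ζ > 1 the system is overdamped.

overdamped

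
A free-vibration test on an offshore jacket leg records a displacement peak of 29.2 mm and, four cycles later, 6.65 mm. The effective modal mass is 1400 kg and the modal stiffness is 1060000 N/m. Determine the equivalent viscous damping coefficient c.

4530 N·s/m

Logarithmic decrement δ = (1/n)·ln(x₀/x_n) = (1/4)·ln(29.2/6.65) = (1/4)·ln(4.391) = 0.3699.
ζ = δ/√(4π² + δ²) = 0.3699/√(39.48 + 0.137) = 0.3699/6.294 = 0.05877.
c = ζ · 2√(km) = 0.05877 × 2√(1060000 × 1400) = 0.05877 × 77050 = 4528 N·s/m.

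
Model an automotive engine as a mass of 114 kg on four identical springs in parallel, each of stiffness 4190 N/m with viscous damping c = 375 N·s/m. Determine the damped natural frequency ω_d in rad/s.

Parallel springs add: k_eq = 4 × 4190 = 16760 N/m.
ω_n = √(k_eq/m) = √(16760/114) = 12.13 rad/s.
Critical damping c_c = 2√(k_eq·m) = 2√(16760 × 114) = 2765 N·s/m, so ζ = c/c_c = 375/2765 = 0.1356.
ω_d = ω_n√(1 − ζ²) = 12.13 × √(1 − 0.0184) = 12.01 rad/s.

12.0 rad/s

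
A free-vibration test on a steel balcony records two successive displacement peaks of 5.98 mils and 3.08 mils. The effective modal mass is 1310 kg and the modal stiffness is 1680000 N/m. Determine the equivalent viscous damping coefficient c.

9850 N·s/m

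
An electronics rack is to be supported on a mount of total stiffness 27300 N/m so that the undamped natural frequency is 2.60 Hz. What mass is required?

102 kg

ω_n = 2πf_n = 2π × 2.60 = 16.34 rad/s.
m = k/ω_n² = 27300/16.34² = 27300/266.9 = 102.3 kg.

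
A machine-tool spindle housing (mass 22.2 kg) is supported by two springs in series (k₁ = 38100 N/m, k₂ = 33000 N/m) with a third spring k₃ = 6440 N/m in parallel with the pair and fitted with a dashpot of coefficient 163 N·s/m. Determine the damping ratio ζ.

0.111

Series pair: k_s = k₁k₂/(k₁+k₂) = (38100)(33000)/(38100 + 33000) = 17680 N/m. In parallel with k₃: k_eq = 17680 + 6440 = 24120 N/m.
ω_n = √(k_eq/m) = √(24120/22.2) = 32.96 rad/s.
Critical damping c_c = 2√(k_eq·m) = 2√(24120 × 22.2) = 1464 N·s/m, so ζ = c/c_c = 163/1464 = 0.1114.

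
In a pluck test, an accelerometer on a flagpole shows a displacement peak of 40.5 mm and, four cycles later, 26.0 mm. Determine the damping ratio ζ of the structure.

0.0176

Logarithmic decrement δ = (1/n)·ln(x₀/x_n) = (1/4)·ln(40.5/26.0) = (1/4)·ln(1.558) = 0.1108.
ζ = δ/√(4π² + δ²) = 0.1108/√(39.48 + 0.0123) = 0.1108/6.284 = 0.01763.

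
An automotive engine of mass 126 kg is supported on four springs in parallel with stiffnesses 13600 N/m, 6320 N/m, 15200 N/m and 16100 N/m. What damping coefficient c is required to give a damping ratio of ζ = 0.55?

Parallel springs add: k_eq = 13600 + 6320 + 15200 + 16100 = 51220 N/m.
c_c = 2√(k_eq·m) = 2√(51220 × 126) = 5081 N·s/m.
c = ζ·c_c = 0.55 × 5081 = 2794 N·s/m.

2790 N·s/m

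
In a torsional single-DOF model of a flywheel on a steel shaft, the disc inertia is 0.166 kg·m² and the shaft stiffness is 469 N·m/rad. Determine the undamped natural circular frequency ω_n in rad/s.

ω_n = √(k_t/J) = √(469/0.166) = √2825 = 53.15 rad/s.

53.2 rad/s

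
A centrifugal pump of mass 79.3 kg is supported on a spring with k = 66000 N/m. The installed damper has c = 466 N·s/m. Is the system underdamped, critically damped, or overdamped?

underdamped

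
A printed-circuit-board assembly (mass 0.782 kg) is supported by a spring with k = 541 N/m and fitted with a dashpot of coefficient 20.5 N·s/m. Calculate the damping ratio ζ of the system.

ω_n = √(k/m) = √(541.0/0.782) = 26.30 rad/s.
Critical damping c_c = 2√(k·m) = 2√(541.0 × 0.782) = 41.14 N·s/m, so ζ = c/c_c = 20.5/41.14 = 0.4983.

0.498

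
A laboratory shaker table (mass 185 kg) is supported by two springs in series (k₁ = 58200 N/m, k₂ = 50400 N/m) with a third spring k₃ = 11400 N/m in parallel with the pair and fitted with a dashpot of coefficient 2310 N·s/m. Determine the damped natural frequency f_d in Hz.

Series pair: k_s = k₁k₂/(k₁+k₂) = (58200)(50400)/(58200 + 50400) = 27010 N/m. In parallel with k₃: k_eq = 27010 + 11400 = 38410 N/m.
ω_n = √(k_eq/m) = √(38410/185) = 14.41 rad/s.
Critical damping c_c = 2√(k_eq·m) = 2√(38410 × 185) = 5331 N·s/m, so ζ = c/c_c = 2310/5331 = 0.4333.
ω_d = ω_n√(1 − ζ²) = 14.41 × √(1 − 0.188) = 12.99 rad/s.
f_d = ω_d/(2π) = 2.067 Hz.

2.07 Hz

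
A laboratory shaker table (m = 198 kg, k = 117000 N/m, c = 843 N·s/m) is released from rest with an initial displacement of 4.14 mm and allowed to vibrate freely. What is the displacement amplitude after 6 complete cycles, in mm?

0.151 mm

ζ = c/(2√(km)) = 843/(2√(117000 × 198)) = 843/9626 = 0.08757.
Logarithmic decrement δ = 2πζ/√(1 − ζ²) = 2π × 0.08757/√(1 − 0.00767) = 0.5524.
After n cycles, x_n/x₀ = e^(−nδ), so x_6 = 4.14 × e^(−6 × 0.5524) = 4.14 × 0.03636 = 0.1505 mm.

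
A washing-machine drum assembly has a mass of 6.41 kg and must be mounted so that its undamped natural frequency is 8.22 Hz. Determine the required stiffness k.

17100 N/m

ω_n = 2πf_n = 2π × 8.22 = 51.65 rad/s.
k = m·ω_n² = 6.41 × 51.65² = 6.41 × 2667 = 17100 N/m.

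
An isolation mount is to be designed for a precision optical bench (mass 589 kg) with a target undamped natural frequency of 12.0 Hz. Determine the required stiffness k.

3350000 N/m

ω_n = 2πf_n = 2π × 12.0 = 75.40 rad/s.
k = m·ω_n² = 589 × 75.40² = 589 × 5685 = 3348000 N/m.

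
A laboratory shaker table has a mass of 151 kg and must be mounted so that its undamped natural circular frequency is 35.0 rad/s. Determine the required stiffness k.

k = m·ω_n² = 151 × 35.00² = 151 × 1225 = 185000 N/m.

185000 N/m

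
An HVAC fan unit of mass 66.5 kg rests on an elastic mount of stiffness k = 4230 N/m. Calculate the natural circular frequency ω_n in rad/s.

ω_n = √(k/m) = √(4230/66.5) = √63.61 = 7.976 rad/s.

7.98 rad/s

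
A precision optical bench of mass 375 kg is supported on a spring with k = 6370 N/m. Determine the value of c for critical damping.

c_c = 2√(k·m) = 2√(6370 × 375) = 2 × 1546 = 3091 N·s/m.

3090 N·s/m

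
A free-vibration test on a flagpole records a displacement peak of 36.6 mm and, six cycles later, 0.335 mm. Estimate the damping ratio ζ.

Logarithmic decrement δ = (1/n)·ln(x₀/x_n) = (1/6)·ln(36.6/0.335) = (1/6)·ln(109.3) = 0.7823.
ζ = δ/√(4π² + δ²) = 0.7823/√(39.48 + 0.612) = 0.7823/6.332 = 0.1235.

0.124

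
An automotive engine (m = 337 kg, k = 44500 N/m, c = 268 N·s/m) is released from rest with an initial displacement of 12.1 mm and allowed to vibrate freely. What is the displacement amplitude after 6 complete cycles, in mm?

3.28 mm

ζ = c/(2√(km)) = 268/(2√(44500 × 337)) = 268/7745 = 0.03460.
Logarithmic decrement δ = 2πζ/√(1 − ζ²) = 2π × 0.03460/√(1 − 0.00120) = 0.2175.
After n cycles, x_n/x₀ = e^(−nδ), so x_6 = 12.1 × e^(−6 × 0.2175) = 12.1 × 0.2711 = 3.280 mm.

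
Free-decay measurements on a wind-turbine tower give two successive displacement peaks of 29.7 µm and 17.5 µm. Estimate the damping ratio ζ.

Logarithmic decrement δ = (1/n)·ln(x₀/x_n) = (1/1)·ln(29.7/17.5) = (1/1)·ln(1.697) = 0.5289.
ζ = δ/√(4π² + δ²) = 0.5289/√(39.48 + 0.280) = 0.5289/6.305 = 0.08389.

0.0839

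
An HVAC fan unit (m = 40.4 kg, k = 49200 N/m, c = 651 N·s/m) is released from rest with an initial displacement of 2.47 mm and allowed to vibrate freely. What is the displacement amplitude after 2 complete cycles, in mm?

0.125 mm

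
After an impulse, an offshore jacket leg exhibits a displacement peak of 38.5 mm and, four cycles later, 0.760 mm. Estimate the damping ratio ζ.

0.154

Logarithmic decrement δ = (1/n)·ln(x₀/x_n) = (1/4)·ln(38.5/0.760) = (1/4)·ln(50.66) = 0.9813.
ζ = δ/√(4π² + δ²) = 0.9813/√(39.48 + 0.963) = 0.9813/6.359 = 0.1543.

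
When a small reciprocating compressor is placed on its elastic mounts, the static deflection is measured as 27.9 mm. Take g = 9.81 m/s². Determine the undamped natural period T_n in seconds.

ω_n = √(g/δ_st) = √(9.81/0.0279) = √351.6 = 18.75 rad/s.
T_n = 2π/ω_n = 6.283/18.75 = 0.3351 s.

0.335 s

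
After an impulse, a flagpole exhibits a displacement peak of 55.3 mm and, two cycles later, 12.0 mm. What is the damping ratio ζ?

Logarithmic decrement δ = (1/n)·ln(x₀/x_n) = (1/2)·ln(55.3/12.0) = (1/2)·ln(4.608) = 0.7639.
ζ = δ/√(4π² + δ²) = 0.7639/√(39.48 + 0.584) = 0.7639/6.329 = 0.1207.

0.121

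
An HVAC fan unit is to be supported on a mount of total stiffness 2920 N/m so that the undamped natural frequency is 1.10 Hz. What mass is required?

61.1 kg

ω_n = 2πf_n = 2π × 1.10 = 6.912 rad/s.
m = k/ω_n² = 2920/6.912² = 2920/47.77 = 61.13 kg.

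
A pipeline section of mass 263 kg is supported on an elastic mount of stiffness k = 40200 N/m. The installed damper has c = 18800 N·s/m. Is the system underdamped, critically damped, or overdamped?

c_c = 2√(k·m) = 6503 N·s/m; ζ = c/c_c = 18800/6503 = 2.89.
Since ζ > 1 the system is overdamped.

overdamped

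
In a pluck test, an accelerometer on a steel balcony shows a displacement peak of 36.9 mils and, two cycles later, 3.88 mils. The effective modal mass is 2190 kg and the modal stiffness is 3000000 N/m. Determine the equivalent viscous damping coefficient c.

28600 N·s/m

Logarithmic decrement δ = (1/n)·ln(x₀/x_n) = (1/2)·ln(36.9/3.88) = (1/2)·ln(9.510) = 1.126.
ζ = δ/√(4π² + δ²) = 1.126/√(39.48 + 1.27) = 1.126/6.383 = 0.1764.
c = ζ · 2√(km) = 0.1764 × 2√(3000000 × 2190) = 0.1764 × 162100 = 28600 N·s/m.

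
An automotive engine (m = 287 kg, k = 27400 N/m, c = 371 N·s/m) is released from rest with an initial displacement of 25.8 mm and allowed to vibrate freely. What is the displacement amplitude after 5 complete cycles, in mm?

3.21 mm

ζ = c/(2√(km)) = 371/(2√(27400 × 287)) = 371/5608 = 0.06615.
Logarithmic decrement δ = 2πζ/√(1 − ζ²) = 2π × 0.06615/√(1 − 0.00438) = 0.4165.
After n cycles, x_n/x₀ = e^(−nδ), so x_5 = 25.8 × e^(−5 × 0.4165) = 25.8 × 0.1246 = 3.214 mm.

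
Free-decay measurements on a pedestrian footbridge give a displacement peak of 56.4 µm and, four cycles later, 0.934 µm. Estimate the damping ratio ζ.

0.161

Logarithmic decrement δ = (1/n)·ln(x₀/x_n) = (1/4)·ln(56.4/0.934) = (1/4)·ln(60.39) = 1.025.
ζ = δ/√(4π² + δ²) = 1.025/√(39.48 + 1.05) = 1.025/6.366 = 0.1610.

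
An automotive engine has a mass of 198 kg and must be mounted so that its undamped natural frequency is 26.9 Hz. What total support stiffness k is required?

5660000 N/m

ω_n = 2πf_n = 2π × 26.9 = 169.0 rad/s.
k = m·ω_n² = 198 × 169.0² = 198 × 28570 = 5656000 N/m.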